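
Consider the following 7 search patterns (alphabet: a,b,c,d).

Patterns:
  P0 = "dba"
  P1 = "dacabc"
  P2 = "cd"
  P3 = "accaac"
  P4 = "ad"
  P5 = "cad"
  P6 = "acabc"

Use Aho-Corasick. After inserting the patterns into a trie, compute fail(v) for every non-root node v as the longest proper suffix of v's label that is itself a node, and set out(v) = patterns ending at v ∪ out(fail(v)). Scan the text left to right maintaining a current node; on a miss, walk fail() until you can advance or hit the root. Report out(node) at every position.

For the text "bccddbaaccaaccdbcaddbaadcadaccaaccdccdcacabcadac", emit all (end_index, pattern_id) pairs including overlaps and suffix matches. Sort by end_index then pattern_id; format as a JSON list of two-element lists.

Construct AC machine:
Trie nodes:
  0='ε' goto a→11 c→9 d→1
  1='d' goto a→4 b→2
  2='db' goto a→3
  3='dba' goto ·  [P0 ends]
  4='da' goto c→5
  5='dac' goto a→6
  6='daca' goto b→7
  7='dacab' goto c→8
  8='dacabc' goto ·  [P1 ends]
  9='c' goto a→18 d→10
  10='cd' goto ·  [P2 ends]
  11='a' goto c→12 d→17
  12='ac' goto a→20 c→13
  13='acc' goto a→14
  14='acca' goto a→15
  15='accaa' goto c→16
  16='accaac' goto ·  [P3 ends]
  17='ad' goto ·  [P4 ends]
  18='ca' goto d→19
  19='cad' goto ·  [P5 ends]
  20='aca' goto b→21
  21='acab' goto c→22
  22='acabc' goto ·  [P6 ends]

BFS fail/out derivation:
  n1('d'): parent n0 fail=0; on 'd' 0 → fail=0;  out ∅∪∅=∅
  n9('c'): parent n0 fail=0; on 'c' 0 → fail=0;  out ∅∪∅=∅
  n11('a'): parent n0 fail=0; on 'a' 0 → fail=0;  out ∅∪∅=∅
  n2('db'): parent n1 fail=0; on 'b' 0 → fail=0;  out ∅∪∅=∅
  n4('da'): parent n1 fail=0; on 'a' 0 → fail=11;  out ∅∪∅=∅
  n10('cd'): parent n9 fail=0; on 'd' 0 → fail=1;  out {2}∪∅={2}
  n12('ac'): parent n11 fail=0; on 'c' 0 → fail=9;  out ∅∪∅=∅
  n17('ad'): parent n11 fail=0; on 'd' 0 → fail=1;  out {4}∪∅={4}
  n18('ca'): parent n9 fail=0; on 'a' 0 → fail=11;  out ∅∪∅=∅
  n3('dba'): parent n2 fail=0; on 'a' 0 → fail=11;  out {0}∪∅={0}
  n5('dac'): parent n4 fail=11; on 'c' 11 → fail=12;  out ∅∪∅=∅
  n13('acc'): parent n12 fail=9; on 'c' 9→0 → fail=9;  out ∅∪∅=∅
  n19('cad'): parent n18 fail=11; on 'd' 11 → fail=17;  out {5}∪{4}={4,5}
  n20('aca'): parent n12 fail=9; on 'a' 9 → fail=18;  out ∅∪∅=∅
  n6('daca'): parent n5 fail=12; on 'a' 12 → fail=20;  out ∅∪∅=∅
  n14('acca'): parent n13 fail=9; on 'a' 9 → fail=18;  out ∅∪∅=∅
  n21('acab'): parent n20 fail=18; on 'b' 18→11→0 → fail=0;  out ∅∪∅=∅
  n7('dacab'): parent n6 fail=20; on 'b' 20 → fail=21;  out ∅∪∅=∅
  n15('accaa'): parent n14 fail=18; on 'a' 18→11→0 → fail=11;  out ∅∪∅=∅
  n22('acabc'): parent n21 fail=0; on 'c' 0 → fail=9;  out {6}∪∅={6}
  n8('dacabc'): parent n7 fail=21; on 'c' 21 → fail=22;  out {1}∪{6}={1,6}
  n16('accaac'): parent n15 fail=11; on 'c' 11 → fail=12;  out {3}∪∅={3}

Text stream:
pos 0 'b': at 0
pos 1 'c': at 9
pos 2 'c': at 9 (via fail)
pos 3 'd': at 10  ** P2@[2:3]
pos 4 'd': at 1 (via fail)
pos 5 'b': at 2
pos 6 'a': at 3  ** P0@[4:6]
pos 7 'a': at 11 (via fail)
pos 8 'c': at 12
pos 9 'c': at 13
pos 10 'a': at 14
pos 11 'a': at 15
pos 12 'c': at 16  ** P3@[7:12]
pos 13 'c': at 13 (via fail)
pos 14 'd': at 10 (via fail)  ** P2@[13:14]
pos 15 'b': at 2 (via fail)
pos 16 'c': at 9 (via fail)
pos 17 'a': at 18
pos 18 'd': at 19  ** P4@[17:18],P5@[16:18]
pos 19 'd': at 1 (via fail)
pos 20 'b': at 2
pos 21 'a': at 3  ** P0@[19:21]
pos 22 'a': at 11 (via fail)
pos 23 'd': at 17  ** P4@[22:23]
pos 24 'c': at 9 (via fail)
pos 25 'a': at 18
pos 26 'd': at 19  ** P4@[25:26],P5@[24:26]
pos 27 'a': at 4 (via fail)
pos 28 'c': at 5
pos 29 'c': at 13 (via fail)
pos 30 'a': at 14
pos 31 'a': at 15
pos 32 'c': at 16  ** P3@[27:32]
pos 33 'c': at 13 (via fail)
pos 34 'd': at 10 (via fail)  ** P2@[33:34]
pos 35 'c': at 9 (via fail)
pos 36 'c': at 9 (via fail)
pos 37 'd': at 10  ** P2@[36:37]
pos 38 'c': at 9 (via fail)
pos 39 'a': at 18
pos 40 'c': at 12 (via fail)
pos 41 'a': at 20
pos 42 'b': at 21
pos 43 'c': at 22  ** P6@[39:43]
pos 44 'a': at 18 (via fail)
pos 45 'd': at 19  ** P4@[44:45],P5@[43:45]
pos 46 'a': at 4 (via fail)
pos 47 'c': at 5

Matches: [[3,2],[6,0],[12,3],[14,2],[18,4],[18,5],[21,0],[23,4],[26,4],[26,5],[32,3],[34,2],[37,2],[43,6],[45,4],[45,5]]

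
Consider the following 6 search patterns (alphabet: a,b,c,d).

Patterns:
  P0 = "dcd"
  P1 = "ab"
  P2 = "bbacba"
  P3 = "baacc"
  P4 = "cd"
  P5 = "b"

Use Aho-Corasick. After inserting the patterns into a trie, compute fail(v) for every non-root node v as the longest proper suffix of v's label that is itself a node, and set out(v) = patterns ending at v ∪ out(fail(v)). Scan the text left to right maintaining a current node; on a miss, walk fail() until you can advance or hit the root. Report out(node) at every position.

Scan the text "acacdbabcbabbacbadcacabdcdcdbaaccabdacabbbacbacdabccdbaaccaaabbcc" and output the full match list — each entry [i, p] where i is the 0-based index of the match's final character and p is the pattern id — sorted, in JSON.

Build automaton:
Trie nodes:
  n0 'ε': a→4 b→6 c→16 d→1
  n1 'd': c→2
  n2 'dc': d→3
  n3 'dcd': ·  ←P0
  n4 'a': b→5
  n5 'ab': ·  ←P1
  n6 'b': a→12 b→7  ←P5
  n7 'bb': a→8
  n8 'bba': c→9
  n9 'bbac': b→10
  n10 'bbacb': a→11
  n11 'bbacba': ·  ←P2
  n12 'ba': a→13
  n13 'baa': c→14
  n14 'baac': c→15
  n15 'baacc': ·  ←P3
  n16 'c': d→17
  n17 'cd': ·  ←P4

BFS fail/out derivation:
  n1('d'): parent n0 fail=0; on 'd' 0 → fail=0;  out ∅∪∅=∅
  n4('a'): parent n0 fail=0; on 'a' 0 → fail=0;  out ∅∪∅=∅
  n6('b'): parent n0 fail=0; on 'b' 0 → fail=0;  out {5}∪∅={5}
  n16('c'): parent n0 fail=0; on 'c' 0 → fail=0;  out ∅∪∅=∅
  n2('dc'): parent n1 fail=0; on 'c' 0 → fail=16;  out ∅∪∅=∅
  n5('ab'): parent n4 fail=0; on 'b' 0 → fail=6;  out {1}∪{5}={1,5}
  n7('bb'): parent n6 fail=0; on 'b' 0 → fail=6;  out ∅∪{5}={5}
  n12('ba'): parent n6 fail=0; on 'a' 0 → fail=4;  out ∅∪∅=∅
  n17('cd'): parent n16 fail=0; on 'd' 0 → fail=1;  out {4}∪∅={4}
  n3('dcd'): parent n2 fail=16; on 'd' 16 → fail=17;  out {0}∪{4}={0,4}
  n8('bba'): parent n7 fail=6; on 'a' 6 → fail=12;  out ∅∪∅=∅
  n13('baa'): parent n12 fail=4; on 'a' 4→0 → fail=4;  out ∅∪∅=∅
  n9('bbac'): parent n8 fail=12; on 'c' 12→4→0 → fail=16;  out ∅∪∅=∅
  n14('baac'): parent n13 fail=4; on 'c' 4→0 → fail=16;  out ∅∪∅=∅
  n10('bbacb'): parent n9 fail=16; on 'b' 16→0 → fail=6;  out ∅∪{5}={5}
  n15('baacc'): parent n14 fail=16; on 'c' 16→0 → fail=16;  out {3}∪∅={3}
  n11('bbacba'): parent n10 fail=6; on 'a' 6 → fail=12;  out {2}∪∅={2}

Text stream:
i=0 'a': node 0→4
i=1 'c': node 4→16 (fail-walked)
i=2 'a': node 16→4 (fail-walked)
i=3 'c': node 4→16 (fail-walked)
i=4 'd': node 16→17  emit P4@[3:4]
i=5 'b': node 17→6 (fail-walked)  emit P5@[5:5]
i=6 'a': node 6→12
i=7 'b': node 12→5 (fail-walked)  emit P1@[6:7],P5@[7:7]
i=8 'c': node 5→16 (fail-walked)
i=9 'b': node 16→6 (fail-walked)  emit P5@[9:9]
i=10 'a': node 6→12
i=11 'b': node 12→5 (fail-walked)  emit P1@[10:11],P5@[11:11]
i=12 'b': node 5→7 (fail-walked)  emit P5@[12:12]
i=13 'a': node 7→8
i=14 'c': node 8→9
i=15 'b': node 9→10  emit P5@[15:15]
i=16 'a': node 10→11  emit P2@[11:16]
i=17 'd': node 11→1 (fail-walked)
i=18 'c': node 1→2
i=19 'a': node 2→4 (fail-walked)
i=20 'c': node 4→16 (fail-walked)
i=21 'a': node 16→4 (fail-walked)
i=22 'b': node 4→5  emit P1@[21:22],P5@[22:22]
i=23 'd': node 5→1 (fail-walked)
i=24 'c': node 1→2
i=25 'd': node 2→3  emit P0@[23:25],P4@[24:25]
i=26 'c': node 3→2 (fail-walked)
i=27 'd': node 2→3  emit P0@[25:27],P4@[26:27]
i=28 'b': node 3→6 (fail-walked)  emit P5@[28:28]
i=29 'a': node 6→12
i=30 'a': node 12→13
i=31 'c': node 13→14
i=32 'c': node 14→15  emit P3@[28:32]
i=33 'a': node 15→4 (fail-walked)
i=34 'b': node 4→5  emit P1@[33:34],P5@[34:34]
i=35 'd': node 5→1 (fail-walked)
i=36 'a': node 1→4 (fail-walked)
i=37 'c': node 4→16 (fail-walked)
i=38 'a': node 16→4 (fail-walked)
i=39 'b': node 4→5  emit P1@[38:39],P5@[39:39]
i=40 'b': node 5→7 (fail-walked)  emit P5@[40:40]
i=41 'b': node 7→7 (fail-walked)  emit P5@[41:41]
i=42 'a': node 7→8
i=43 'c': node 8→9
i=44 'b': node 9→10  emit P5@[44:44]
i=45 'a': node 10→11  emit P2@[40:45]
i=46 'c': node 11→16 (fail-walked)
i=47 'd': node 16→17  emit P4@[46:47]
i=48 'a': node 17→4 (fail-walked)
i=49 'b': node 4→5  emit P1@[48:49],P5@[49:49]
i=50 'c': node 5→16 (fail-walked)
i=51 'c': node 16→16 (fail-walked)
i=52 'd': node 16→17  emit P4@[51:52]
i=53 'b': node 17→6 (fail-walked)  emit P5@[53:53]
i=54 'a': node 6→12
i=55 'a': node 12→13
i=56 'c': node 13→14
i=57 'c': node 14→15  emit P3@[53:57]
i=58 'a': node 15→4 (fail-walked)
i=59 'a': node 4→4 (fail-walked)
i=60 'a': node 4→4 (fail-walked)
i=61 'b': node 4→5  emit P1@[60:61],P5@[61:61]
i=62 'b': node 5→7 (fail-walked)  emit P5@[62:62]
i=63 'c': node 7→16 (fail-walked)
i=64 'c': node 16→16 (fail-walked)

Result: [[4,4],[5,5],[7,1],[7,5],[9,5],[11,1],[11,5],[12,5],[15,5],[16,2],[22,1],[22,5],[25,0],[25,4],[27,0],[27,4],[28,5],[32,3],[34,1],[34,5],[39,1],[39,5],[40,5],[41,5],[44,5],[45,2],[47,4],[49,1],[49,5],[52,4],[53,5],[57,3],[61,1],[61,5],[62,5]]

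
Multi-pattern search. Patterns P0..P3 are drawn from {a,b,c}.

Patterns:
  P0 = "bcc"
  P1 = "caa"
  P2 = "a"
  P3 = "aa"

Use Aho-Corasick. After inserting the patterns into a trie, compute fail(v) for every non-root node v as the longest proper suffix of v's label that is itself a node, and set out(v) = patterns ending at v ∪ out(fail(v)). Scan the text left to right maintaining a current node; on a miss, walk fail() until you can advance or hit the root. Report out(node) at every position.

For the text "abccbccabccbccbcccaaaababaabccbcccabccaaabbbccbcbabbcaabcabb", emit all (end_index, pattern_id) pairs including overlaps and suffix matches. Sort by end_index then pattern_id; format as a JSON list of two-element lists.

Build automaton:
Trie nodes:
  n0 'ε': a→7 b→1 c→4
  n1 'b': c→2
  n2 'bc': c→3
  n3 'bcc': ·  [P0 ends]
  n4 'c': a→5
  n5 'ca': a→6
  n6 'caa': ·  [P1 ends]
  n7 'a': a→8  [P2 ends]
  n8 'aa': ·  [P3 ends]

BFS fail/out derivation:
  fail(1) 'b': from fail(0)=0 chase 'b': 0 ⇒ 0;  out=∅∪out(0)=∅
  fail(4) 'c': from fail(0)=0 chase 'c': 0 ⇒ 0;  out=∅∪out(0)=∅
  fail(7) 'a': from fail(0)=0 chase 'a': 0 ⇒ 0;  out={2}∪out(0)={2}
  fail(2) 'bc': from fail(1)=0 chase 'c': 0 ⇒ 4;  out=∅∪out(4)=∅
  fail(5) 'ca': from fail(4)=0 chase 'a': 0 ⇒ 7;  out=∅∪out(7)={2}
  fail(8) 'aa': from fail(7)=0 chase 'a': 0 ⇒ 7;  out={3}∪out(7)={2,3}
  fail(3) 'bcc': from fail(2)=4 chase 'c': 4→0 ⇒ 4;  out={0}∪out(4)={0}
  fail(6) 'caa': from fail(5)=7 chase 'a': 7 ⇒ 8;  out={1}∪out(8)={1,2,3}

Run:
[0] read 'a'  n0⇒n7  → match P2@[0:0]
[1] read 'b'  n7⇒n1 (via fail)
[2] read 'c'  n1⇒n2
[3] read 'c'  n2⇒n3  → match P0@[1:3]
[4] read 'b'  n3⇒n1 (via fail)
[5] read 'c'  n1⇒n2
[6] read 'c'  n2⇒n3  → match P0@[4:6]
[7] read 'a'  n3⇒n5 (via fail)  → match P2@[7:7]
[8] read 'b'  n5⇒n1 (via fail)
[9] read 'c'  n1⇒n2
[10] read 'c'  n2⇒n3  → match P0@[8:10]
[11] read 'b'  n3⇒n1 (via fail)
[12] read 'c'  n1⇒n2
[13] read 'c'  n2⇒n3  → match P0@[11:13]
[14] read 'b'  n3⇒n1 (via fail)
[15] read 'c'  n1⇒n2
[16] read 'c'  n2⇒n3  → match P0@[14:16]
[17] read 'c'  n3⇒n4 (via fail)
[18] read 'a'  n4⇒n5  → match P2@[18:18]
[19] read 'a'  n5⇒n6  → match P1@[17:19],P2@[19:19],P3@[18:19]
[20] read 'a'  n6⇒n8 (via fail)  → match P2@[20:20],P3@[19:20]
[21] read 'a'  n8⇒n8 (via fail)  → match P2@[21:21],P3@[20:21]
[22] read 'b'  n8⇒n1 (via fail)
[23] read 'a'  n1⇒n7 (via fail)  → match P2@[23:23]
[24] read 'b'  n7⇒n1 (via fail)
[25] read 'a'  n1⇒n7 (via fail)  → match P2@[25:25]
[26] read 'a'  n7⇒n8  → match P2@[26:26],P3@[25:26]
[27] read 'b'  n8⇒n1 (via fail)
[28] read 'c'  n1⇒n2
[29] read 'c'  n2⇒n3  → match P0@[27:29]
[30] read 'b'  n3⇒n1 (via fail)
[31] read 'c'  n1⇒n2
[32] read 'c'  n2⇒n3  → match P0@[30:32]
[33] read 'c'  n3⇒n4 (via fail)
[34] read 'a'  n4⇒n5  → match P2@[34:34]
[35] read 'b'  n5⇒n1 (via fail)
[36] read 'c'  n1⇒n2
[37] read 'c'  n2⇒n3  → match P0@[35:37]
[38] read 'a'  n3⇒n5 (via fail)  → match P2@[38:38]
[39] read 'a'  n5⇒n6  → match P1@[37:39],P2@[39:39],P3@[38:39]
[40] read 'a'  n6⇒n8 (via fail)  → match P2@[40:40],P3@[39:40]
[41] read 'b'  n8⇒n1 (via fail)
[42] read 'b'  n1⇒n1 (via fail)
[43] read 'b'  n1⇒n1 (via fail)
[44] read 'c'  n1⇒n2
[45] read 'c'  n2⇒n3  → match P0@[43:45]
[46] read 'b'  n3⇒n1 (via fail)
[47] read 'c'  n1⇒n2
[48] read 'b'  n2⇒n1 (via fail)
[49] read 'a'  n1⇒n7 (via fail)  → match P2@[49:49]
[50] read 'b'  n7⇒n1 (via fail)
[51] read 'b'  n1⇒n1 (via fail)
[52] read 'c'  n1⇒n2
[53] read 'a'  n2⇒n5 (via fail)  → match P2@[53:53]
[54] read 'a'  n5⇒n6  → match P1@[52:54],P2@[54:54],P3@[53:54]
[55] read 'b'  n6⇒n1 (via fail)
[56] read 'c'  n1⇒n2
[57] read 'a'  n2⇒n5 (via fail)  → match P2@[57:57]
[58] read 'b'  n5⇒n1 (via fail)
[59] read 'b'  n1⇒n1 (via fail)

Matches: [[0,2],[3,0],[6,0],[7,2],[10,0],[13,0],[16,0],[18,2],[19,1],[19,2],[19,3],[20,2],[20,3],[21,2],[21,3],[23,2],[25,2],[26,2],[26,3],[29,0],[32,0],[34,2],[37,0],[38,2],[39,1],[39,2],[39,3],[40,2],[40,3],[45,0],[49,2],[53,2],[54,1],[54,2],[54,3],[57,2]]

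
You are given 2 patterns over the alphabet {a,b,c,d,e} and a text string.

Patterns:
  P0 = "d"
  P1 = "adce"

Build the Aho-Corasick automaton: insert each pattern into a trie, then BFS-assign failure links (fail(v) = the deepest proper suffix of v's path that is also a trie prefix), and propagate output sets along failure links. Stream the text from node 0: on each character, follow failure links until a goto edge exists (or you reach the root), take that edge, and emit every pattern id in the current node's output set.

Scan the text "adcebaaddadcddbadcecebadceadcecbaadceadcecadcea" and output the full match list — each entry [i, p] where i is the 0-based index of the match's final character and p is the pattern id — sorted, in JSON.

Build automaton:
Trie (insert patterns):
  n0 'ε': a→2 d→1
  n1 'd': ·  [P0 ends]
  n2 'a': d→3
  n3 'ad': c→4
  n4 'adc': e→5
  n5 'adce': ·  [P1 ends]

BFS fail/out derivation:
  fail(1) 'd': from fail(0)=0 chase 'd': 0 ⇒ 0;  out={0}∪out(0)={0}
  fail(2) 'a': from fail(0)=0 chase 'a': 0 ⇒ 0;  out=∅∪out(0)=∅
  fail(3) 'ad': from fail(2)=0 chase 'd': 0 ⇒ 1;  out=∅∪out(1)={0}
  fail(4) 'adc': from fail(3)=1 chase 'c': 1→0 ⇒ 0;  out=∅∪out(0)=∅
  fail(5) 'adce': from fail(4)=0 chase 'e': 0 ⇒ 0;  out={1}∪out(0)={1}

Scan:
i=0 'a': node 0→2
i=1 'd': node 2→3  ** P0@[1:1]
i=2 'c': node 3→4
i=3 'e': node 4→5  ** P1@[0:3]
i=4 'b': node 5→0 (via fail)
i=5 'a': node 0→2
i=6 'a': node 2→2 (via fail)
i=7 'd': node 2→3  ** P0@[7:7]
i=8 'd': node 3→1 (via fail)  ** P0@[8:8]
i=9 'a': node 1→2 (via fail)
i=10 'd': node 2→3  ** P0@[10:10]
i=11 'c': node 3→4
i=12 'd': node 4→1 (via fail)  ** P0@[12:12]
i=13 'd': node 1→1 (via fail)  ** P0@[13:13]
i=14 'b': node 1→0 (via fail)
i=15 'a': node 0→2
i=16 'd': node 2→3  ** P0@[16:16]
i=17 'c': node 3→4
i=18 'e': node 4→5  ** P1@[15:18]
i=19 'c': node 5→0 (via fail)
i=20 'e': node 0→0
i=21 'b': node 0→0
i=22 'a': node 0→2
i=23 'd': node 2→3  ** P0@[23:23]
i=24 'c': node 3→4
i=25 'e': node 4→5  ** P1@[22:25]
i=26 'a': node 5→2 (via fail)
i=27 'd': node 2→3  ** P0@[27:27]
i=28 'c': node 3→4
i=29 'e': node 4→5  ** P1@[26:29]
i=30 'c': node 5→0 (via fail)
i=31 'b': node 0→0
i=32 'a': node 0→2
i=33 'a': node 2→2 (via fail)
i=34 'd': node 2→3  ** P0@[34:34]
i=35 'c': node 3→4
i=36 'e': node 4→5  ** P1@[33:36]
i=37 'a': node 5→2 (via fail)
i=38 'd': node 2→3  ** P0@[38:38]
i=39 'c': node 3→4
i=40 'e': node 4→5  ** P1@[37:40]
i=41 'c': node 5→0 (via fail)
i=42 'a': node 0→2
i=43 'd': node 2→3  ** P0@[43:43]
i=44 'c': node 3→4
i=45 'e': node 4→5  ** P1@[42:45]
i=46 'a': node 5→2 (via fail)

Result: [[1,0],[3,1],[7,0],[8,0],[10,0],[12,0],[13,0],[16,0],[18,1],[23,0],[25,1],[27,0],[29,1],[34,0],[36,1],[38,0],[40,1],[43,0],[45,1]]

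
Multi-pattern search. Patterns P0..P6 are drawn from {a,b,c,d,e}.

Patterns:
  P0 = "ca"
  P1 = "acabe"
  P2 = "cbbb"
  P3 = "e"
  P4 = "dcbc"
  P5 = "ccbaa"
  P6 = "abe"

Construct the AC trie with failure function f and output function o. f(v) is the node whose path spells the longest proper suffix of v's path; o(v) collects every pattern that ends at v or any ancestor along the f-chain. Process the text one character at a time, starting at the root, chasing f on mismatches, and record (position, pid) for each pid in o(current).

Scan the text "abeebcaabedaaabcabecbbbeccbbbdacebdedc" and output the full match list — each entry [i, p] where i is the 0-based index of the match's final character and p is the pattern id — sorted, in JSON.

Build automaton:
Trie nodes:
  n0 'ε': a→3 c→1 d→12 e→11
  n1 'c': a→2 b→8 c→16
  n2 'ca': ·  [P0 ends]
  n3 'a': b→20 c→4
  n4 'ac': a→5
  n5 'aca': b→6
  n6 'acab': e→7
  n7 'acabe': ·  [P1 ends]
  n8 'cb': b→9
  n9 'cbb': b→10
  n10 'cbbb': ·  [P2 ends]
  n11 'e': ·  [P3 ends]
  n12 'd': c→13
  n13 'dc': b→14
  n14 'dcb': c→15
  n15 'dcbc': ·  [P4 ends]
  n16 'cc': b→17
  n17 'ccb': a→18
  n18 'ccba': a→19
  n19 'ccbaa': ·  [P5 ends]
  n20 'ab': e→21
  n21 'abe': ·  [P6 ends]

Failure links (BFS by depth):
  n1('c'): parent n0 fail=0; on 'c' 0 → fail=0;  out ∅∪∅=∅
  n3('a'): parent n0 fail=0; on 'a' 0 → fail=0;  out ∅∪∅=∅
  n11('e'): parent n0 fail=0; on 'e' 0 → fail=0;  out {3}∪∅={3}
  n12('d'): parent n0 fail=0; on 'd' 0 → fail=0;  out ∅∪∅=∅
  n2('ca'): parent n1 fail=0; on 'a' 0 → fail=3;  out {0}∪∅={0}
  n4('ac'): parent n3 fail=0; on 'c' 0 → fail=1;  out ∅∪∅=∅
  n8('cb'): parent n1 fail=0; on 'b' 0 → fail=0;  out ∅∪∅=∅
  n13('dc'): parent n12 fail=0; on 'c' 0 → fail=1;  out ∅∪∅=∅
  n16('cc'): parent n1 fail=0; on 'c' 0 → fail=1;  out ∅∪∅=∅
  n20('ab'): parent n3 fail=0; on 'b' 0 → fail=0;  out ∅∪∅=∅
  n5('aca'): parent n4 fail=1; on 'a' 1 → fail=2;  out ∅∪{0}={0}
  n9('cbb'): parent n8 fail=0; on 'b' 0 → fail=0;  out ∅∪∅=∅
  n14('dcb'): parent n13 fail=1; on 'b' 1 → fail=8;  out ∅∪∅=∅
  n17('ccb'): parent n16 fail=1; on 'b' 1 → fail=8;  out ∅∪∅=∅
  n21('abe'): parent n20 fail=0; on 'e' 0 → fail=11;  out {6}∪{3}={3,6}
  n6('acab'): parent n5 fail=2; on 'b' 2→3 → fail=20;  out ∅∪∅=∅
  n10('cbbb'): parent n9 fail=0; on 'b' 0 → fail=0;  out {2}∪∅={2}
  n15('dcbc'): parent n14 fail=8; on 'c' 8→0 → fail=1;  out {4}∪∅={4}
  n18('ccba'): parent n17 fail=8; on 'a' 8→0 → fail=3;  out ∅∪∅=∅
  n7('acabe'): parent n6 fail=20; on 'e' 20 → fail=21;  out {1}∪{3,6}={1,3,6}
  n19('ccbaa'): parent n18 fail=3; on 'a' 3→0 → fail=3;  out {5}∪∅={5}

Text stream:
pos 0 'a': at 3
pos 1 'b': at 20
pos 2 'e': at 21  emit P3@[2:2],P6@[0:2]
pos 3 'e': at 11 ·f  emit P3@[3:3]
pos 4 'b': at 0 ·f
pos 5 'c': at 1
pos 6 'a': at 2  emit P0@[5:6]
pos 7 'a': at 3 ·f
pos 8 'b': at 20
pos 9 'e': at 21  emit P3@[9:9],P6@[7:9]
pos 10 'd': at 12 ·f
pos 11 'a': at 3 ·f
pos 12 'a': at 3 ·f
pos 13 'a': at 3 ·f
pos 14 'b': at 20
pos 15 'c': at 1 ·f
pos 16 'a': at 2  emit P0@[15:16]
pos 17 'b': at 20 ·f
pos 18 'e': at 21  emit P3@[18:18],P6@[16:18]
pos 19 'c': at 1 ·f
pos 20 'b': at 8
pos 21 'b': at 9
pos 22 'b': at 10  emit P2@[19:22]
pos 23 'e': at 11 ·f  emit P3@[23:23]
pos 24 'c': at 1 ·f
pos 25 'c': at 16
pos 26 'b': at 17
pos 27 'b': at 9 ·f
pos 28 'b': at 10  emit P2@[25:28]
pos 29 'd': at 12 ·f
pos 30 'a': at 3 ·f
pos 31 'c': at 4
pos 32 'e': at 11 ·f  emit P3@[32:32]
pos 33 'b': at 0 ·f
pos 34 'd': at 12
pos 35 'e': at 11 ·f  emit P3@[35:35]
pos 36 'd': at 12 ·f
pos 37 'c': at 13

All matches (sorted): [[2,3],[2,6],[3,3],[6,0],[9,3],[9,6],[16,0],[18,3],[18,6],[22,2],[23,3],[28,2],[32,3],[35,3]]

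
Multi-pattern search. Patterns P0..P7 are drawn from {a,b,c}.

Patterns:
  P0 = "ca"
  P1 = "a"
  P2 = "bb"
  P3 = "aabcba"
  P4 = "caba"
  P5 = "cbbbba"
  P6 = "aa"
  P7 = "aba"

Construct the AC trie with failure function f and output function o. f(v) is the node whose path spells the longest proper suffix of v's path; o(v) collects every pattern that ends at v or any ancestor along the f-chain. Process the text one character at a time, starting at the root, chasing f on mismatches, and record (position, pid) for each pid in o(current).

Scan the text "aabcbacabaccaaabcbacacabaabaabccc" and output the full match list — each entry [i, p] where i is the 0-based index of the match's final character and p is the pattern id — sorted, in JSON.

Build:
Trie nodes:
  n0 'ε': a→3 b→4 c→1
  n1 'c': a→2 b→13
  n2 'ca': b→11  [P0 ends]
  n3 'a': a→6 b→18  [P1 ends]
  n4 'b': b→5
  n5 'bb': ·  [P2 ends]
  n6 'aa': b→7  [P6 ends]
  n7 'aab': c→8
  n8 'aabc': b→9
  n9 'aabcb': a→10
  n10 'aabcba': ·  [P3 ends]
  n11 'cab': a→12
  n12 'caba': ·  [P4 ends]
  n13 'cb': b→14
  n14 'cbb': b→15
  n15 'cbbb': b→16
  n16 'cbbbb': a→17
  n17 'cbbbba': ·  [P5 ends]
  n18 'ab': a→19
  n19 'aba': ·  [P7 ends]

BFS fail/out derivation:
  fail(1) 'c': from fail(0)=0 chase 'c': 0 ⇒ 0;  out=∅∪out(0)=∅
  fail(3) 'a': from fail(0)=0 chase 'a': 0 ⇒ 0;  out={1}∪out(0)={1}
  fail(4) 'b': from fail(0)=0 chase 'b': 0 ⇒ 0;  out=∅∪out(0)=∅
  fail(2) 'ca': from fail(1)=0 chase 'a': 0 ⇒ 3;  out={0}∪out(3)={0,1}
  fail(5) 'bb': from fail(4)=0 chase 'b': 0 ⇒ 4;  out={2}∪out(4)={2}
  fail(6) 'aa': from fail(3)=0 chase 'a': 0 ⇒ 3;  out={6}∪out(3)={1,6}
  fail(13) 'cb': from fail(1)=0 chase 'b': 0 ⇒ 4;  out=∅∪out(4)=∅
  fail(18) 'ab': from fail(3)=0 chase 'b': 0 ⇒ 4;  out=∅∪out(4)=∅
  fail(7) 'aab': from fail(6)=3 chase 'b': 3 ⇒ 18;  out=∅∪out(18)=∅
  fail(11) 'cab': from fail(2)=3 chase 'b': 3 ⇒ 18;  out=∅∪out(18)=∅
  fail(14) 'cbb': from fail(13)=4 chase 'b': 4 ⇒ 5;  out=∅∪out(5)={2}
  fail(19) 'aba': from fail(18)=4 chase 'a': 4→0 ⇒ 3;  out={7}∪out(3)={1,7}
  fail(8) 'aabc': from fail(7)=18 chase 'c': 18→4→0 ⇒ 1;  out=∅∪out(1)=∅
  fail(12) 'caba': from fail(11)=18 chase 'a': 18 ⇒ 19;  out={4}∪out(19)={1,4,7}
  fail(15) 'cbbb': from fail(14)=5 chase 'b': 5→4 ⇒ 5;  out=∅∪out(5)={2}
  fail(9) 'aabcb': from fail(8)=1 chase 'b': 1 ⇒ 13;  out=∅∪out(13)=∅
  fail(16) 'cbbbb': from fail(15)=5 chase 'b': 5→4 ⇒ 5;  out=∅∪out(5)={2}
  fail(10) 'aabcba': from fail(9)=13 chase 'a': 13→4→0 ⇒ 3;  out={3}∪out(3)={1,3}
  fail(17) 'cbbbba': from fail(16)=5 chase 'a': 5→4→0 ⇒ 3;  out={5}∪out(3)={1,5}

Scan:
i=0 'a': node 0→3  ** P1@[0:0]
i=1 'a': node 3→6  ** P1@[1:1],P6@[0:1]
i=2 'b': node 6→7
i=3 'c': node 7→8
i=4 'b': node 8→9
i=5 'a': node 9→10  ** P1@[5:5],P3@[0:5]
i=6 'c': node 10→1 (fail-walked)
i=7 'a': node 1→2  ** P0@[6:7],P1@[7:7]
i=8 'b': node 2→11
i=9 'a': node 11→12  ** P1@[9:9],P4@[6:9],P7@[7:9]
i=10 'c': node 12→1 (fail-walked)
i=11 'c': node 1→1 (fail-walked)
i=12 'a': node 1→2  ** P0@[11:12],P1@[12:12]
i=13 'a': node 2→6 (fail-walked)  ** P1@[13:13],P6@[12:13]
i=14 'a': node 6→6 (fail-walked)  ** P1@[14:14],P6@[13:14]
i=15 'b': node 6→7
i=16 'c': node 7→8
i=17 'b': node 8→9
i=18 'a': node 9→10  ** P1@[18:18],P3@[13:18]
i=19 'c': node 10→1 (fail-walked)
i=20 'a': node 1→2  ** P0@[19:20],P1@[20:20]
i=21 'c': node 2→1 (fail-walked)
i=22 'a': node 1→2  ** P0@[21:22],P1@[22:22]
i=23 'b': node 2→11
i=24 'a': node 11→12  ** P1@[24:24],P4@[21:24],P7@[22:24]
i=25 'a': node 12→6 (fail-walked)  ** P1@[25:25],P6@[24:25]
i=26 'b': node 6→7
i=27 'a': node 7→19 (fail-walked)  ** P1@[27:27],P7@[25:27]
i=28 'a': node 19→6 (fail-walked)  ** P1@[28:28],P6@[27:28]
i=29 'b': node 6→7
i=30 'c': node 7→8
i=31 'c': node 8→1 (fail-walked)
i=32 'c': node 1→1 (fail-walked)

Matches: [[0,1],[1,1],[1,6],[5,1],[5,3],[7,0],[7,1],[9,1],[9,4],[9,7],[12,0],[12,1],[13,1],[13,6],[14,1],[14,6],[18,1],[18,3],[20,0],[20,1],[22,0],[22,1],[24,1],[24,4],[24,7],[25,1],[25,6],[27,1],[27,7],[28,1],[28,6]]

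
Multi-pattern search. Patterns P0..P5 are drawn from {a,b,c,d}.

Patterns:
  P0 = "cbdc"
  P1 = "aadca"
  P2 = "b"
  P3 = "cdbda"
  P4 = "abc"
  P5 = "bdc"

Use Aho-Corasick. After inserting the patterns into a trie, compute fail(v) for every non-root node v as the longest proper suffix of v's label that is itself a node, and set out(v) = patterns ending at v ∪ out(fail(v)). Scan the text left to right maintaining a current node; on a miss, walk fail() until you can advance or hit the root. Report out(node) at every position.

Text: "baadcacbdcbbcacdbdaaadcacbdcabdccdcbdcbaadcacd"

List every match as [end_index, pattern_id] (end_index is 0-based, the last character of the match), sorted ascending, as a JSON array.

Build:
Trie nodes:
  n0 'ε': a→5 b→10 c→1
  n1 'c': b→2 d→11
  n2 'cb': d→3
  n3 'cbd': c→4
  n4 'cbdc': ·  ←P0
  n5 'a': a→6 b→15
  n6 'aa': d→7
  n7 'aad': c→8
  n8 'aadc': a→9
  n9 'aadca': ·  ←P1
  n10 'b': d→17  ←P2
  n11 'cd': b→12
  n12 'cdb': d→13
  n13 'cdbd': a→14
  n14 'cdbda': ·  ←P3
  n15 'ab': c→16
  n16 'abc': ·  ←P4
  n17 'bd': c→18
  n18 'bdc': ·  ←P5

Failure links (BFS by depth):
  n1('c'): parent n0 fail=0; on 'c' 0 → fail=0;  out ∅∪∅=∅
  n5('a'): parent n0 fail=0; on 'a' 0 → fail=0;  out ∅∪∅=∅
  n10('b'): parent n0 fail=0; on 'b' 0 → fail=0;  out {2}∪∅={2}
  n2('cb'): parent n1 fail=0; on 'b' 0 → fail=10;  out ∅∪{2}={2}
  n6('aa'): parent n5 fail=0; on 'a' 0 → fail=5;  out ∅∪∅=∅
  n11('cd'): parent n1 fail=0; on 'd' 0 → fail=0;  out ∅∪∅=∅
  n15('ab'): parent n5 fail=0; on 'b' 0 → fail=10;  out ∅∪{2}={2}
  n17('bd'): parent n10 fail=0; on 'd' 0 → fail=0;  out ∅∪∅=∅
  n3('cbd'): parent n2 fail=10; on 'd' 10 → fail=17;  out ∅∪∅=∅
  n7('aad'): parent n6 fail=5; on 'd' 5→0 → fail=0;  out ∅∪∅=∅
  n12('cdb'): parent n11 fail=0; on 'b' 0 → fail=10;  out ∅∪{2}={2}
  n16('abc'): parent n15 fail=10; on 'c' 10→0 → fail=1;  out {4}∪∅={4}
  n18('bdc'): parent n17 fail=0; on 'c' 0 → fail=1;  out {5}∪∅={5}
  n4('cbdc'): parent n3 fail=17; on 'c' 17 → fail=18;  out {0}∪{5}={0,5}
  n8('aadc'): parent n7 fail=0; on 'c' 0 → fail=1;  out ∅∪∅=∅
  n13('cdbd'): parent n12 fail=10; on 'd' 10 → fail=17;  out ∅∪∅=∅
  n9('aadca'): parent n8 fail=1; on 'a' 1→0 → fail=5;  out {1}∪∅={1}
  n14('cdbda'): parent n13 fail=17; on 'a' 17→0 → fail=5;  out {3}∪∅={3}

Run:
[0] read 'b'  n0⇒n10  emit P2@[0:0]
[1] read 'a'  n10⇒n5 ·f
[2] read 'a'  n5⇒n6
[3] read 'd'  n6⇒n7
[4] read 'c'  n7⇒n8
[5] read 'a'  n8⇒n9  emit P1@[1:5]
[6] read 'c'  n9⇒n1 ·f
[7] read 'b'  n1⇒n2  emit P2@[7:7]
[8] read 'd'  n2⇒n3
[9] read 'c'  n3⇒n4  emit P0@[6:9],P5@[7:9]
[10] read 'b'  n4⇒n2 ·f  emit P2@[10:10]
[11] read 'b'  n2⇒n10 ·f  emit P2@[11:11]
[12] read 'c'  n10⇒n1 ·f
[13] read 'a'  n1⇒n5 ·f
[14] read 'c'  n5⇒n1 ·f
[15] read 'd'  n1⇒n11
[16] read 'b'  n11⇒n12  emit P2@[16:16]
[17] read 'd'  n12⇒n13
[18] read 'a'  n13⇒n14  emit P3@[14:18]
[19] read 'a'  n14⇒n6 ·f
[20] read 'a'  n6⇒n6 ·f
[21] read 'd'  n6⇒n7
[22] read 'c'  n7⇒n8
[23] read 'a'  n8⇒n9  emit P1@[19:23]
[24] read 'c'  n9⇒n1 ·f
[25] read 'b'  n1⇒n2  emit P2@[25:25]
[26] read 'd'  n2⇒n3
[27] read 'c'  n3⇒n4  emit P0@[24:27],P5@[25:27]
[28] read 'a'  n4⇒n5 ·f
[29] read 'b'  n5⇒n15  emit P2@[29:29]
[30] read 'd'  n15⇒n17 ·f
[31] read 'c'  n17⇒n18  emit P5@[29:31]
[32] read 'c'  n18⇒n1 ·f
[33] read 'd'  n1⇒n11
[34] read 'c'  n11⇒n1 ·f
[35] read 'b'  n1⇒n2  emit P2@[35:35]
[36] read 'd'  n2⇒n3
[37] read 'c'  n3⇒n4  emit P0@[34:37],P5@[35:37]
[38] read 'b'  n4⇒n2 ·f  emit P2@[38:38]
[39] read 'a'  n2⇒n5 ·f
[40] read 'a'  n5⇒n6
[41] read 'd'  n6⇒n7
[42] read 'c'  n7⇒n8
[43] read 'a'  n8⇒n9  emit P1@[39:43]
[44] read 'c'  n9⇒n1 ·f
[45] read 'd'  n1⇒n11

All matches (sorted): [[0,2],[5,1],[7,2],[9,0],[9,5],[10,2],[11,2],[16,2],[18,3],[23,1],[25,2],[27,0],[27,5],[29,2],[31,5],[35,2],[37,0],[37,5],[38,2],[43,1]]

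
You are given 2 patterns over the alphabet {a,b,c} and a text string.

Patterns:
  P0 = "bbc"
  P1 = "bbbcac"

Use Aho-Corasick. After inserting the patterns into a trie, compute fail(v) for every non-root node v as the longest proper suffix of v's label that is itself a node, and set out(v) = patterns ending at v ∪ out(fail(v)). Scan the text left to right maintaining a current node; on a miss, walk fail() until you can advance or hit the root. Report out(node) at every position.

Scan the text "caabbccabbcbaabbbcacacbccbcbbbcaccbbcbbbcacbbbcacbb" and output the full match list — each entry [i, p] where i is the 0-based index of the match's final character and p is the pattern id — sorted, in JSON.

Build automaton:
Trie (insert patterns):
  n0 'ε': b→1
  n1 'b': b→2
  n2 'bb': b→4 c→3
  n3 'bbc': ·  [P0 ends]
  n4 'bbb': c→5
  n5 'bbbc': a→6
  n6 'bbbca': c→7
  n7 'bbbcac': ·  [P1 ends]

BFS fail/out derivation:
  n1('b'): parent n0 fail=0; on 'b' 0 → fail=0;  out ∅∪∅=∅
  n2('bb'): parent n1 fail=0; on 'b' 0 → fail=1;  out ∅∪∅=∅
  n3('bbc'): parent n2 fail=1; on 'c' 1→0 → fail=0;  out {0}∪∅={0}
  n4('bbb'): parent n2 fail=1; on 'b' 1 → fail=2;  out ∅∪∅=∅
  n5('bbbc'): parent n4 fail=2; on 'c' 2 → fail=3;  out ∅∪{0}={0}
  n6('bbbca'): parent n5 fail=3; on 'a' 3→0 → fail=0;  out ∅∪∅=∅
  n7('bbbcac'): parent n6 fail=0; on 'c' 0 → fail=0;  out {1}∪∅={1}

Scan:
pos 0 'c': at 0
pos 1 'a': at 0
pos 2 'a': at 0
pos 3 'b': at 1
pos 4 'b': at 2
pos 5 'c': at 3  emit P0@[3:5]
pos 6 'c': at 0 (fail-walked)
pos 7 'a': at 0
pos 8 'b': at 1
pos 9 'b': at 2
pos 10 'c': at 3  emit P0@[8:10]
pos 11 'b': at 1 (fail-walked)
pos 12 'a': at 0 (fail-walked)
pos 13 'a': at 0
pos 14 'b': at 1
pos 15 'b': at 2
pos 16 'b': at 4
pos 17 'c': at 5  emit P0@[15:17]
pos 18 'a': at 6
pos 19 'c': at 7  emit P1@[14:19]
pos 20 'a': at 0 (fail-walked)
pos 21 'c': at 0
pos 22 'b': at 1
pos 23 'c': at 0 (fail-walked)
pos 24 'c': at 0
pos 25 'b': at 1
pos 26 'c': at 0 (fail-walked)
pos 27 'b': at 1
pos 28 'b': at 2
pos 29 'b': at 4
pos 30 'c': at 5  emit P0@[28:30]
pos 31 'a': at 6
pos 32 'c': at 7  emit P1@[27:32]
pos 33 'c': at 0 (fail-walked)
pos 34 'b': at 1
pos 35 'b': at 2
pos 36 'c': at 3  emit P0@[34:36]
pos 37 'b': at 1 (fail-walked)
pos 38 'b': at 2
pos 39 'b': at 4
pos 40 'c': at 5  emit P0@[38:40]
pos 41 'a': at 6
pos 42 'c': at 7  emit P1@[37:42]
pos 43 'b': at 1 (fail-walked)
pos 44 'b': at 2
pos 45 'b': at 4
pos 46 'c': at 5  emit P0@[44:46]
pos 47 'a': at 6
pos 48 'c': at 7  emit P1@[43:48]
pos 49 'b': at 1 (fail-walked)
pos 50 'b': at 2

All matches (sorted): [[5,0],[10,0],[17,0],[19,1],[30,0],[32,1],[36,0],[40,0],[42,1],[46,0],[48,1]]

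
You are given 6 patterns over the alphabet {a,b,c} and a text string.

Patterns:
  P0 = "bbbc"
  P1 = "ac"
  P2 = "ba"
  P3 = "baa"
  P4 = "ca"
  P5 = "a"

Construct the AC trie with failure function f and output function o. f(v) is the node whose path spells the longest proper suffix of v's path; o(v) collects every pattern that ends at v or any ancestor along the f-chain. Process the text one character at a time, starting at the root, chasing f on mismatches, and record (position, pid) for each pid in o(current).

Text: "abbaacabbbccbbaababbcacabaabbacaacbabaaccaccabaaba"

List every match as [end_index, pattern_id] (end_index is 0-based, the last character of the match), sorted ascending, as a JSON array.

Build automaton:
Trie nodes:
  0='ε' goto a→5 b→1 c→9
  1='b' goto a→7 b→2
  2='bb' goto b→3
  3='bbb' goto c→4
  4='bbbc' goto ·  ←P0
  5='a' goto c→6  ←P5
  6='ac' goto ·  ←P1
  7='ba' goto a→8  ←P2
  8='baa' goto ·  ←P3
  9='c' goto a→10
  10='ca' goto ·  ←P4

BFS fail/out derivation:
  fail(1) 'b': from fail(0)=0 chase 'b': 0 ⇒ 0;  out=∅∪out(0)=∅
  fail(5) 'a': from fail(0)=0 chase 'a': 0 ⇒ 0;  out={5}∪out(0)={5}
  fail(9) 'c': from fail(0)=0 chase 'c': 0 ⇒ 0;  out=∅∪out(0)=∅
  fail(2) 'bb': from fail(1)=0 chase 'b': 0 ⇒ 1;  out=∅∪out(1)=∅
  fail(6) 'ac': from fail(5)=0 chase 'c': 0 ⇒ 9;  out={1}∪out(9)={1}
  fail(7) 'ba': from fail(1)=0 chase 'a': 0 ⇒ 5;  out={2}∪out(5)={2,5}
  fail(10) 'ca': from fail(9)=0 chase 'a': 0 ⇒ 5;  out={4}∪out(5)={4,5}
  fail(3) 'bbb': from fail(2)=1 chase 'b': 1 ⇒ 2;  out=∅∪out(2)=∅
  fail(8) 'baa': from fail(7)=5 chase 'a': 5→0 ⇒ 5;  out={3}∪out(5)={3,5}
  fail(4) 'bbbc': from fail(3)=2 chase 'c': 2→1→0 ⇒ 9;  out={0}∪out(9)={0}

Scan:
i=0 'a': node 0→5  → match P5@[0:0]
i=1 'b': node 5→1 (via fail)
i=2 'b': node 1→2
i=3 'a': node 2→7 (via fail)  → match P2@[2:3],P5@[3:3]
i=4 'a': node 7→8  → match P3@[2:4],P5@[4:4]
i=5 'c': node 8→6 (via fail)  → match P1@[4:5]
i=6 'a': node 6→10 (via fail)  → match P4@[5:6],P5@[6:6]
i=7 'b': node 10→1 (via fail)
i=8 'b': node 1→2
i=9 'b': node 2→3
i=10 'c': node 3→4  → match P0@[7:10]
i=11 'c': node 4→9 (via fail)
i=12 'b': node 9→1 (via fail)
i=13 'b': node 1→2
i=14 'a': node 2→7 (via fail)  → match P2@[13:14],P5@[14:14]
i=15 'a': node 7→8  → match P3@[13:15],P5@[15:15]
i=16 'b': node 8→1 (via fail)
i=17 'a': node 1→7  → match P2@[16:17],P5@[17:17]
i=18 'b': node 7→1 (via fail)
i=19 'b': node 1→2
i=20 'c': node 2→9 (via fail)
i=21 'a': node 9→10  → match P4@[20:21],P5@[21:21]
i=22 'c': node 10→6 (via fail)  → match P1@[21:22]
i=23 'a': node 6→10 (via fail)  → match P4@[22:23],P5@[23:23]
i=24 'b': node 10→1 (via fail)
i=25 'a': node 1→7  → match P2@[24:25],P5@[25:25]
i=26 'a': node 7→8  → match P3@[24:26],P5@[26:26]
i=27 'b': node 8→1 (via fail)
i=28 'b': node 1→2
i=29 'a': node 2→7 (via fail)  → match P2@[28:29],P5@[29:29]
i=30 'c': node 7→6 (via fail)  → match P1@[29:30]
i=31 'a': node 6→10 (via fail)  → match P4@[30:31],P5@[31:31]
i=32 'a': node 10→5 (via fail)  → match P5@[32:32]
i=33 'c': node 5→6  → match P1@[32:33]
i=34 'b': node 6→1 (via fail)
i=35 'a': node 1→7  → match P2@[34:35],P5@[35:35]
i=36 'b': node 7→1 (via fail)
i=37 'a': node 1→7  → match P2@[36:37],P5@[37:37]
i=38 'a': node 7→8  → match P3@[36:38],P5@[38:38]
i=39 'c': node 8→6 (via fail)  → match P1@[38:39]
i=40 'c': node 6→9 (via fail)
i=41 'a': node 9→10  → match P4@[40:41],P5@[41:41]
i=42 'c': node 10→6 (via fail)  → match P1@[41:42]
i=43 'c': node 6→9 (via fail)
i=44 'a': node 9→10  → match P4@[43:44],P5@[44:44]
i=45 'b': node 10→1 (via fail)
i=46 'a': node 1→7  → match P2@[45:46],P5@[46:46]
i=47 'a': node 7→8  → match P3@[45:47],P5@[47:47]
i=48 'b': node 8→1 (via fail)
i=49 'a': node 1→7  → match P2@[48:49],P5@[49:49]

Matches: [[0,5],[3,2],[3,5],[4,3],[4,5],[5,1],[6,4],[6,5],[10,0],[14,2],[14,5],[15,3],[15,5],[17,2],[17,5],[21,4],[21,5],[22,1],[23,4],[23,5],[25,2],[25,5],[26,3],[26,5],[29,2],[29,5],[30,1],[31,4],[31,5],[32,5],[33,1],[35,2],[35,5],[37,2],[37,5],[38,3],[38,5],[39,1],[41,4],[41,5],[42,1],[44,4],[44,5],[46,2],[46,5],[47,3],[47,5],[49,2],[49,5]]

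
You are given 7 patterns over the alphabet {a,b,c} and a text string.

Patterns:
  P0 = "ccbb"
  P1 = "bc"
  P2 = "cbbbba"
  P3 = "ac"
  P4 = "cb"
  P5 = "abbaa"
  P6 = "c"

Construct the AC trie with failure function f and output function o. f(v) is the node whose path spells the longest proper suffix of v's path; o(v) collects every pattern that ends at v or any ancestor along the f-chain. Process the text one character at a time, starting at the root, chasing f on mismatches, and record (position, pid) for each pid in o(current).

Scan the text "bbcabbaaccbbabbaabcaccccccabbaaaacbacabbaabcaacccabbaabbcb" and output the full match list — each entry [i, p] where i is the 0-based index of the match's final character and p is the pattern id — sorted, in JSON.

Build automaton:
Trie nodes:
  n0 'ε': a→12 b→5 c→1
  n1 'c': b→7 c→2  ←P6
  n2 'cc': b→3
  n3 'ccb': b→4
  n4 'ccbb': ·  ←P0
  n5 'b': c→6
  n6 'bc': ·  ←P1
  n7 'cb': b→8  ←P4
  n8 'cbb': b→9
  n9 'cbbb': b→10
  n10 'cbbbb': a→11
  n11 'cbbbba': ·  ←P2
  n12 'a': b→14 c→13
  n13 'ac': ·  ←P3
  n14 'ab': b→15
  n15 'abb': a→16
  n16 'abba': a→17
  n17 'abbaa': ·  ←P5

Failure links (BFS by depth):
  fail(1) 'c': from fail(0)=0 chase 'c': 0 ⇒ 0;  out={6}∪out(0)={6}
  fail(5) 'b': from fail(0)=0 chase 'b': 0 ⇒ 0;  out=∅∪out(0)=∅
  fail(12) 'a': from fail(0)=0 chase 'a': 0 ⇒ 0;  out=∅∪out(0)=∅
  fail(2) 'cc': from fail(1)=0 chase 'c': 0 ⇒ 1;  out=∅∪out(1)={6}
  fail(6) 'bc': from fail(5)=0 chase 'c': 0 ⇒ 1;  out={1}∪out(1)={1,6}
  fail(7) 'cb': from fail(1)=0 chase 'b': 0 ⇒ 5;  out={4}∪out(5)={4}
  fail(13) 'ac': from fail(12)=0 chase 'c': 0 ⇒ 1;  out={3}∪out(1)={3,6}
  fail(14) 'ab': from fail(12)=0 chase 'b': 0 ⇒ 5;  out=∅∪out(5)=∅
  fail(3) 'ccb': from fail(2)=1 chase 'b': 1 ⇒ 7;  out=∅∪out(7)={4}
  fail(8) 'cbb': from fail(7)=5 chase 'b': 5→0 ⇒ 5;  out=∅∪out(5)=∅
  fail(15) 'abb': from fail(14)=5 chase 'b': 5→0 ⇒ 5;  out=∅∪out(5)=∅
  fail(4) 'ccbb': from fail(3)=7 chase 'b': 7 ⇒ 8;  out={0}∪out(8)={0}
  fail(9) 'cbbb': from fail(8)=5 chase 'b': 5→0 ⇒ 5;  out=∅∪out(5)=∅
  fail(16) 'abba': from fail(15)=5 chase 'a': 5→0 ⇒ 12;  out=∅∪out(12)=∅
  fail(10) 'cbbbb': from fail(9)=5 chase 'b': 5→0 ⇒ 5;  out=∅∪out(5)=∅
  fail(17) 'abbaa': from fail(16)=12 chase 'a': 12→0 ⇒ 12;  out={5}∪out(12)={5}
  fail(11) 'cbbbba': from fail(10)=5 chase 'a': 5→0 ⇒ 12;  out={2}∪out(12)={2}

Run:
pos 0 'b': at 5
pos 1 'b': at 5 ·f
pos 2 'c': at 6  ** P1@[1:2],P6@[2:2]
pos 3 'a': at 12 ·f
pos 4 'b': at 14
pos 5 'b': at 15
pos 6 'a': at 16
pos 7 'a': at 17  ** P5@[3:7]
pos 8 'c': at 13 ·f  ** P3@[7:8],P6@[8:8]
pos 9 'c': at 2 ·f  ** P6@[9:9]
pos 10 'b': at 3  ** P4@[9:10]
pos 11 'b': at 4  ** P0@[8:11]
pos 12 'a': at 12 ·f
pos 13 'b': at 14
pos 14 'b': at 15
pos 15 'a': at 16
pos 16 'a': at 17  ** P5@[12:16]
pos 17 'b': at 14 ·f
pos 18 'c': at 6 ·f  ** P1@[17:18],P6@[18:18]
pos 19 'a': at 12 ·f
pos 20 'c': at 13  ** P3@[19:20],P6@[20:20]
pos 21 'c': at 2 ·f  ** P6@[21:21]
pos 22 'c': at 2 ·f  ** P6@[22:22]
pos 23 'c': at 2 ·f  ** P6@[23:23]
pos 24 'c': at 2 ·f  ** P6@[24:24]
pos 25 'c': at 2 ·f  ** P6@[25:25]
pos 26 'a': at 12 ·f
pos 27 'b': at 14
pos 28 'b': at 15
pos 29 'a': at 16
pos 30 'a': at 17  ** P5@[26:30]
pos 31 'a': at 12 ·f
pos 32 'a': at 12 ·f
pos 33 'c': at 13  ** P3@[32:33],P6@[33:33]
pos 34 'b': at 7 ·f  ** P4@[33:34]
pos 35 'a': at 12 ·f
pos 36 'c': at 13  ** P3@[35:36],P6@[36:36]
pos 37 'a': at 12 ·f
pos 38 'b': at 14
pos 39 'b': at 15
pos 40 'a': at 16
pos 41 'a': at 17  ** P5@[37:41]
pos 42 'b': at 14 ·f
pos 43 'c': at 6 ·f  ** P1@[42:43],P6@[43:43]
pos 44 'a': at 12 ·f
pos 45 'a': at 12 ·f
pos 46 'c': at 13  ** P3@[45:46],P6@[46:46]
pos 47 'c': at 2 ·f  ** P6@[47:47]
pos 48 'c': at 2 ·f  ** P6@[48:48]
pos 49 'a': at 12 ·f
pos 50 'b': at 14
pos 51 'b': at 15
pos 52 'a': at 16
pos 53 'a': at 17  ** P5@[49:53]
pos 54 'b': at 14 ·f
pos 55 'b': at 15
pos 56 'c': at 6 ·f  ** P1@[55:56],P6@[56:56]
pos 57 'b': at 7 ·f  ** P4@[56:57]

All matches (sorted): [[2,1],[2,6],[7,5],[8,3],[8,6],[9,6],[10,4],[11,0],[16,5],[18,1],[18,6],[20,3],[20,6],[21,6],[22,6],[23,6],[24,6],[25,6],[30,5],[33,3],[33,6],[34,4],[36,3],[36,6],[41,5],[43,1],[43,6],[46,3],[46,6],[47,6],[48,6],[53,5],[56,1],[56,6],[57,4]]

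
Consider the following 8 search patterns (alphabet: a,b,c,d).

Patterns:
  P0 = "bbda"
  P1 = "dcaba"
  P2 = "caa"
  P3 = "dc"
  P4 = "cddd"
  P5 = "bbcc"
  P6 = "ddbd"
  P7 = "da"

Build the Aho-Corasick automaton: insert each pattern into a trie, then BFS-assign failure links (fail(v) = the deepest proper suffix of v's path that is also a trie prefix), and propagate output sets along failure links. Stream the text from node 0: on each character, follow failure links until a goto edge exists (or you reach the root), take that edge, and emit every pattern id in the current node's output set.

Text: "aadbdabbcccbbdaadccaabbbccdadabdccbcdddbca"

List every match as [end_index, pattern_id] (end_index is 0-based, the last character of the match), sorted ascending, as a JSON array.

Build automaton:
Trie nodes:
  0='ε' goto b→1 c→10 d→5
  1='b' goto b→2
  2='bb' goto c→16 d→3
  3='bbd' goto a→4
  4='bbda' goto ·  [P0 ends]
  5='d' goto a→21 c→6 d→18
  6='dc' goto a→7  [P3 ends]
  7='dca' goto b→8
  8='dcab' goto a→9
  9='dcaba' goto ·  [P1 ends]
  10='c' goto a→11 d→13
  11='ca' goto a→12
  12='caa' goto ·  [P2 ends]
  13='cd' goto d→14
  14='cdd' goto d→15
  15='cddd' goto ·  [P4 ends]
  16='bbc' goto c→17
  17='bbcc' goto ·  [P5 ends]
  18='dd' goto b→19
  19='ddb' goto d→20
  20='ddbd' goto ·  [P6 ends]
  21='da' goto ·  [P7 ends]

BFS fail/out derivation:
  n1('b'): parent n0 fail=0; on 'b' 0 → fail=0;  out ∅∪∅=∅
  n5('d'): parent n0 fail=0; on 'd' 0 → fail=0;  out ∅∪∅=∅
  n10('c'): parent n0 fail=0; on 'c' 0 → fail=0;  out ∅∪∅=∅
  n2('bb'): parent n1 fail=0; on 'b' 0 → fail=1;  out ∅∪∅=∅
  n6('dc'): parent n5 fail=0; on 'c' 0 → fail=10;  out {3}∪∅={3}
  n11('ca'): parent n10 fail=0; on 'a' 0 → fail=0;  out ∅∪∅=∅
  n13('cd'): parent n10 fail=0; on 'd' 0 → fail=5;  out ∅∪∅=∅
  n18('dd'): parent n5 fail=0; on 'd' 0 → fail=5;  out ∅∪∅=∅
  n21('da'): parent n5 fail=0; on 'a' 0 → fail=0;  out {7}∪∅={7}
  n3('bbd'): parent n2 fail=1; on 'd' 1→0 → fail=5;  out ∅∪∅=∅
  n7('dca'): parent n6 fail=10; on 'a' 10 → fail=11;  out ∅∪∅=∅
  n12('caa'): parent n11 fail=0; on 'a' 0 → fail=0;  out {2}∪∅={2}
  n14('cdd'): parent n13 fail=5; on 'd' 5 → fail=18;  out ∅∪∅=∅
  n16('bbc'): parent n2 fail=1; on 'c' 1→0 → fail=10;  out ∅∪∅=∅
  n19('ddb'): parent n18 fail=5; on 'b' 5→0 → fail=1;  out ∅∪∅=∅
  n4('bbda'): parent n3 fail=5; on 'a' 5 → fail=21;  out {0}∪{7}={0,7}
  n8('dcab'): parent n7 fail=11; on 'b' 11→0 → fail=1;  out ∅∪∅=∅
  n15('cddd'): parent n14 fail=18; on 'd' 18→5 → fail=18;  out {4}∪∅={4}
  n17('bbcc'): parent n16 fail=10; on 'c' 10→0 → fail=10;  out {5}∪∅={5}
  n20('ddbd'): parent n19 fail=1; on 'd' 1→0 → fail=5;  out {6}∪∅={6}
  n9('dcaba'): parent n8 fail=1; on 'a' 1→0 → fail=0;  out {1}∪∅={1}

Scan:
pos 0 'a': at 0
pos 1 'a': at 0
pos 2 'd': at 5
pos 3 'b': at 1 (via fail)
pos 4 'd': at 5 (via fail)
pos 5 'a': at 21  ** P7@[4:5]
pos 6 'b': at 1 (via fail)
pos 7 'b': at 2
pos 8 'c': at 16
pos 9 'c': at 17  ** P5@[6:9]
pos 10 'c': at 10 (via fail)
pos 11 'b': at 1 (via fail)
pos 12 'b': at 2
pos 13 'd': at 3
pos 14 'a': at 4  ** P0@[11:14],P7@[13:14]
pos 15 'a': at 0 (via fail)
pos 16 'd': at 5
pos 17 'c': at 6  ** P3@[16:17]
pos 18 'c': at 10 (via fail)
pos 19 'a': at 11
pos 20 'a': at 12  ** P2@[18:20]
pos 21 'b': at 1 (via fail)
pos 22 'b': at 2
pos 23 'b': at 2 (via fail)
pos 24 'c': at 16
pos 25 'c': at 17  ** P5@[22:25]
pos 26 'd': at 13 (via fail)
pos 27 'a': at 21 (via fail)  ** P7@[26:27]
pos 28 'd': at 5 (via fail)
pos 29 'a': at 21  ** P7@[28:29]
pos 30 'b': at 1 (via fail)
pos 31 'd': at 5 (via fail)
pos 32 'c': at 6  ** P3@[31:32]
pos 33 'c': at 10 (via fail)
pos 34 'b': at 1 (via fail)
pos 35 'c': at 10 (via fail)
pos 36 'd': at 13
pos 37 'd': at 14
pos 38 'd': at 15  ** P4@[35:38]
pos 39 'b': at 19 (via fail)
pos 40 'c': at 10 (via fail)
pos 41 'a': at 11

Result: [[5,7],[9,5],[14,0],[14,7],[17,3],[20,2],[25,5],[27,7],[29,7],[32,3],[38,4]]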